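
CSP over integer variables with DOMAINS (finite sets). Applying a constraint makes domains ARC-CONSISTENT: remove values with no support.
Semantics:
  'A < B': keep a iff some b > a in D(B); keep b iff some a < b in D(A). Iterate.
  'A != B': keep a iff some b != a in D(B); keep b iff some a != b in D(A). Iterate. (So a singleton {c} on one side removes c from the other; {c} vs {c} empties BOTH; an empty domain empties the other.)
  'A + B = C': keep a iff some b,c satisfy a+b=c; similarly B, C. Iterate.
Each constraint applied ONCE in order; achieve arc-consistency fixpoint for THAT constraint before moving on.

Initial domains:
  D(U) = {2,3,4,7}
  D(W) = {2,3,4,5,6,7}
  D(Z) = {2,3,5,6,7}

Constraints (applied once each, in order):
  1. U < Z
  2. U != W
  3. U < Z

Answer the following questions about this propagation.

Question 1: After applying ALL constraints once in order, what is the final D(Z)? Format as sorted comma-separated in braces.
Constraint 1 (U < Z) on D(U)={2,3,4,7} D(Z)={2,3,5,6,7}: U {2,3,4,7}->{2,3,4}; Z {2,3,5,6,7}->{3,5,6,7}
Constraint 2 (U != W) on D(U)={2,3,4} D(W)={2,3,4,5,6,7}: no change
Constraint 3 (U < Z) on D(U)={2,3,4} D(Z)={3,5,6,7}: no change
So after all 3 constraints: D(Z) = {3,5,6,7}

Answer: {3,5,6,7}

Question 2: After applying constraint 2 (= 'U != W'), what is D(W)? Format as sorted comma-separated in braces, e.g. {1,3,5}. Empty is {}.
Constraint 1 (U < Z) on D(U)={2,3,4,7} D(Z)={2,3,5,6,7}: U {2,3,4,7}->{2,3,4}; Z {2,3,5,6,7}->{3,5,6,7}
Constraint 2 (U != W) on D(U)={2,3,4} D(W)={2,3,4,5,6,7}: no change
So after constraint 2: D(W) = {2,3,4,5,6,7}

Answer: {2,3,4,5,6,7}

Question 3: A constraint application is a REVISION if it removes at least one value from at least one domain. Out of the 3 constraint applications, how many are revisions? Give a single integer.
Answer: 1

Derivation:
Constraint 1 (U < Z) on D(U)={2,3,4,7} D(Z)={2,3,5,6,7}: U {2,3,4,7}->{2,3,4}; Z {2,3,5,6,7}->{3,5,6,7} => REVISION
Constraint 2 (U != W) on D(U)={2,3,4} D(W)={2,3,4,5,6,7}: no change => not a revision
Constraint 3 (U < Z) on D(U)={2,3,4} D(Z)={3,5,6,7}: no change => not a revision
Total revisions = 1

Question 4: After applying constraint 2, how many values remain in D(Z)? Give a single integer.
Constraint 1 (U < Z) on D(U)={2,3,4,7} D(Z)={2,3,5,6,7}: U {2,3,4,7}->{2,3,4}; Z {2,3,5,6,7}->{3,5,6,7}
Constraint 2 (U != W) on D(U)={2,3,4} D(W)={2,3,4,5,6,7}: no change
So after constraint 2: D(Z)={3,5,6,7}, size = 4

Answer: 4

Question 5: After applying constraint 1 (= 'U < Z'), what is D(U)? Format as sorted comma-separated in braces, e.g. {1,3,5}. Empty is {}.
Constraint 1 (U < Z) on D(U)={2,3,4,7} D(Z)={2,3,5,6,7}: U {2,3,4,7}->{2,3,4}; Z {2,3,5,6,7}->{3,5,6,7}
So after constraint 1: D(U) = {2,3,4}

Answer: {2,3,4}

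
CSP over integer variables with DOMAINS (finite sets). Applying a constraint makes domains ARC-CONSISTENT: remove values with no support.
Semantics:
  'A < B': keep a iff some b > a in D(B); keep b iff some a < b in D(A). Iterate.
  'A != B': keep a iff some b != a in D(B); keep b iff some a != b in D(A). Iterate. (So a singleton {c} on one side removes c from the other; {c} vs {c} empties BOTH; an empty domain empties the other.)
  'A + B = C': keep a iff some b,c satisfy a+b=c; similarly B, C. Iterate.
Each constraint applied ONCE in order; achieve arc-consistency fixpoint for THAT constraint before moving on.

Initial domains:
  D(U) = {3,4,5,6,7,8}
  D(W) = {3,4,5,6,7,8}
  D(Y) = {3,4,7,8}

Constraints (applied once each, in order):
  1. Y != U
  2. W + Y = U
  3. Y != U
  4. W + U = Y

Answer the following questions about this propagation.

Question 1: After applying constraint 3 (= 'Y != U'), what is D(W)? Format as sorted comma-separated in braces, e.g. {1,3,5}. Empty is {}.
Answer: {3,4,5}

Derivation:
Constraint 1 (Y != U) on D(Y)={3,4,7,8} D(U)={3,4,5,6,7,8}: no change
Constraint 2 (W + Y = U) on D(W)={3,4,5,6,7,8} D(Y)={3,4,7,8} D(U)={3,4,5,6,7,8}: W {3,4,5,6,7,8}->{3,4,5}; Y {3,4,7,8}->{3,4}; U {3,4,5,6,7,8}->{6,7,8}
Constraint 3 (Y != U) on D(Y)={3,4} D(U)={6,7,8}: no change
So after constraint 3: D(W) = {3,4,5}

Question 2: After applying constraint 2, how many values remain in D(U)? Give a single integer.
Answer: 3

Derivation:
Constraint 1 (Y != U) on D(Y)={3,4,7,8} D(U)={3,4,5,6,7,8}: no change
Constraint 2 (W + Y = U) on D(W)={3,4,5,6,7,8} D(Y)={3,4,7,8} D(U)={3,4,5,6,7,8}: W {3,4,5,6,7,8}->{3,4,5}; Y {3,4,7,8}->{3,4}; U {3,4,5,6,7,8}->{6,7,8}
So after constraint 2: D(U)={6,7,8}, size = 3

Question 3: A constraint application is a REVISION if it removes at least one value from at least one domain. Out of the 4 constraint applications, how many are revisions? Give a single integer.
Constraint 1 (Y != U) on D(Y)={3,4,7,8} D(U)={3,4,5,6,7,8}: no change => not a revision
Constraint 2 (W + Y = U) on D(W)={3,4,5,6,7,8} D(Y)={3,4,7,8} D(U)={3,4,5,6,7,8}: W {3,4,5,6,7,8}->{3,4,5}; Y {3,4,7,8}->{3,4}; U {3,4,5,6,7,8}->{6,7,8} => REVISION
Constraint 3 (Y != U) on D(Y)={3,4} D(U)={6,7,8}: no change => not a revision
Constraint 4 (W + U = Y) on D(W)={3,4,5} D(U)={6,7,8} D(Y)={3,4}: W {3,4,5}->{}; U {6,7,8}->{}; Y {3,4}->{} => REVISION
Total revisions = 2

Answer: 2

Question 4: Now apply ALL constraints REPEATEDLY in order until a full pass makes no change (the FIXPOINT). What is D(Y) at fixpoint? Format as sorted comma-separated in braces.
pass 0 (initial): D(Y)={3,4,7,8}
pass 1: U {3,4,5,6,7,8}->{}; W {3,4,5,6,7,8}->{}; Y {3,4,7,8}->{}
pass 2: no change
Fixpoint after 2 passes: D(Y) = {}

Answer: {}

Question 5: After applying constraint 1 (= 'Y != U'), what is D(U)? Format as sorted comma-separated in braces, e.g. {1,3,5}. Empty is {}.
Constraint 1 (Y != U) on D(Y)={3,4,7,8} D(U)={3,4,5,6,7,8}: no change
So after constraint 1: D(U) = {3,4,5,6,7,8}

Answer: {3,4,5,6,7,8}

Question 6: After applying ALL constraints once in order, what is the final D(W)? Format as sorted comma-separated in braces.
Answer: {}

Derivation:
Constraint 1 (Y != U) on D(Y)={3,4,7,8} D(U)={3,4,5,6,7,8}: no change
Constraint 2 (W + Y = U) on D(W)={3,4,5,6,7,8} D(Y)={3,4,7,8} D(U)={3,4,5,6,7,8}: W {3,4,5,6,7,8}->{3,4,5}; Y {3,4,7,8}->{3,4}; U {3,4,5,6,7,8}->{6,7,8}
Constraint 3 (Y != U) on D(Y)={3,4} D(U)={6,7,8}: no change
Constraint 4 (W + U = Y) on D(W)={3,4,5} D(U)={6,7,8} D(Y)={3,4}: W {3,4,5}->{}; U {6,7,8}->{}; Y {3,4}->{}
So after all 4 constraints: D(W) = {}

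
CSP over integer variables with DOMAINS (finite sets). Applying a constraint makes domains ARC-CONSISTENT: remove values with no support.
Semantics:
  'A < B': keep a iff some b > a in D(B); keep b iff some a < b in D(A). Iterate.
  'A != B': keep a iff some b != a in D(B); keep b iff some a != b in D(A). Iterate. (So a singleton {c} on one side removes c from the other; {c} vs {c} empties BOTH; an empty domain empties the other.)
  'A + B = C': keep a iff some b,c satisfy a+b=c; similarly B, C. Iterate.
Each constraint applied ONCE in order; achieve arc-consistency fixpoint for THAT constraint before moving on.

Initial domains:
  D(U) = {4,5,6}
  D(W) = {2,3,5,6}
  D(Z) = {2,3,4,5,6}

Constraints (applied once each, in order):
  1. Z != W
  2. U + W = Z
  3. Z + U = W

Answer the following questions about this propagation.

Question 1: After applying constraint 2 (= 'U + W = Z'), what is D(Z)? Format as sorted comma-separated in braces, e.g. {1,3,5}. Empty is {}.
Constraint 1 (Z != W) on D(Z)={2,3,4,5,6} D(W)={2,3,5,6}: no change
Constraint 2 (U + W = Z) on D(U)={4,5,6} D(W)={2,3,5,6} D(Z)={2,3,4,5,6}: U {4,5,6}->{4}; W {2,3,5,6}->{2}; Z {2,3,4,5,6}->{6}
So after constraint 2: D(Z) = {6}

Answer: {6}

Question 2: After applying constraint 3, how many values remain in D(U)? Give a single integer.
Answer: 0

Derivation:
Constraint 1 (Z != W) on D(Z)={2,3,4,5,6} D(W)={2,3,5,6}: no change
Constraint 2 (U + W = Z) on D(U)={4,5,6} D(W)={2,3,5,6} D(Z)={2,3,4,5,6}: U {4,5,6}->{4}; W {2,3,5,6}->{2}; Z {2,3,4,5,6}->{6}
Constraint 3 (Z + U = W) on D(Z)={6} D(U)={4} D(W)={2}: Z {6}->{}; U {4}->{}; W {2}->{}
So after constraint 3: D(U)={}, size = 0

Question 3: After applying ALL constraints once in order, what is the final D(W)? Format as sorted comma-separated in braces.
Answer: {}

Derivation:
Constraint 1 (Z != W) on D(Z)={2,3,4,5,6} D(W)={2,3,5,6}: no change
Constraint 2 (U + W = Z) on D(U)={4,5,6} D(W)={2,3,5,6} D(Z)={2,3,4,5,6}: U {4,5,6}->{4}; W {2,3,5,6}->{2}; Z {2,3,4,5,6}->{6}
Constraint 3 (Z + U = W) on D(Z)={6} D(U)={4} D(W)={2}: Z {6}->{}; U {4}->{}; W {2}->{}
So after all 3 constraints: D(W) = {}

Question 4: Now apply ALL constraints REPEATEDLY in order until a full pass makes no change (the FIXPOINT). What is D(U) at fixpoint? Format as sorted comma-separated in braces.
Answer: {}

Derivation:
pass 0 (initial): D(U)={4,5,6}
pass 1: U {4,5,6}->{}; W {2,3,5,6}->{}; Z {2,3,4,5,6}->{}
pass 2: no change
Fixpoint after 2 passes: D(U) = {}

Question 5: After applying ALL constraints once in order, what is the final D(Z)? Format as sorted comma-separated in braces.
Answer: {}

Derivation:
Constraint 1 (Z != W) on D(Z)={2,3,4,5,6} D(W)={2,3,5,6}: no change
Constraint 2 (U + W = Z) on D(U)={4,5,6} D(W)={2,3,5,6} D(Z)={2,3,4,5,6}: U {4,5,6}->{4}; W {2,3,5,6}->{2}; Z {2,3,4,5,6}->{6}
Constraint 3 (Z + U = W) on D(Z)={6} D(U)={4} D(W)={2}: Z {6}->{}; U {4}->{}; W {2}->{}
So after all 3 constraints: D(Z) = {}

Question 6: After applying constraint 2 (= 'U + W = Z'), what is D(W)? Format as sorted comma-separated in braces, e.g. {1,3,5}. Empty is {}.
Answer: {2}

Derivation:
Constraint 1 (Z != W) on D(Z)={2,3,4,5,6} D(W)={2,3,5,6}: no change
Constraint 2 (U + W = Z) on D(U)={4,5,6} D(W)={2,3,5,6} D(Z)={2,3,4,5,6}: U {4,5,6}->{4}; W {2,3,5,6}->{2}; Z {2,3,4,5,6}->{6}
So after constraint 2: D(W) = {2}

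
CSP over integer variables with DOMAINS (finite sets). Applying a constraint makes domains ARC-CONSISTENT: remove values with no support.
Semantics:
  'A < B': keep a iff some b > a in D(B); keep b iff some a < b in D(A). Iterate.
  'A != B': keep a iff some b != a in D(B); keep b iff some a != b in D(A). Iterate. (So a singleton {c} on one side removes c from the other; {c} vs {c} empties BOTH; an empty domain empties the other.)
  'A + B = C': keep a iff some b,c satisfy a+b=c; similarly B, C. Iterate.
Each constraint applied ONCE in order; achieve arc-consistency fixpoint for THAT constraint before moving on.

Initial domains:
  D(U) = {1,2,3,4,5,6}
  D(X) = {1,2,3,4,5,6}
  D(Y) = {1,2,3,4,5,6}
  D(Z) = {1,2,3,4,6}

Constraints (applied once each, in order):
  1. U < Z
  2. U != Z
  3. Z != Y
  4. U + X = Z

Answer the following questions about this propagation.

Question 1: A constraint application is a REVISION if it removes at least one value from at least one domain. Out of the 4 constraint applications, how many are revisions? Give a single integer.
Answer: 2

Derivation:
Constraint 1 (U < Z) on D(U)={1,2,3,4,5,6} D(Z)={1,2,3,4,6}: U {1,2,3,4,5,6}->{1,2,3,4,5}; Z {1,2,3,4,6}->{2,3,4,6} => REVISION
Constraint 2 (U != Z) on D(U)={1,2,3,4,5} D(Z)={2,3,4,6}: no change => not a revision
Constraint 3 (Z != Y) on D(Z)={2,3,4,6} D(Y)={1,2,3,4,5,6}: no change => not a revision
Constraint 4 (U + X = Z) on D(U)={1,2,3,4,5} D(X)={1,2,3,4,5,6} D(Z)={2,3,4,6}: X {1,2,3,4,5,6}->{1,2,3,4,5} => REVISION
Total revisions = 2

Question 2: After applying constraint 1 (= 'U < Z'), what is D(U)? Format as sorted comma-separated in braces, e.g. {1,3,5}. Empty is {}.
Answer: {1,2,3,4,5}

Derivation:
Constraint 1 (U < Z) on D(U)={1,2,3,4,5,6} D(Z)={1,2,3,4,6}: U {1,2,3,4,5,6}->{1,2,3,4,5}; Z {1,2,3,4,6}->{2,3,4,6}
So after constraint 1: D(U) = {1,2,3,4,5}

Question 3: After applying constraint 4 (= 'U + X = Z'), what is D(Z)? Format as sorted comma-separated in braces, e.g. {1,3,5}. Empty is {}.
Constraint 1 (U < Z) on D(U)={1,2,3,4,5,6} D(Z)={1,2,3,4,6}: U {1,2,3,4,5,6}->{1,2,3,4,5}; Z {1,2,3,4,6}->{2,3,4,6}
Constraint 2 (U != Z) on D(U)={1,2,3,4,5} D(Z)={2,3,4,6}: no change
Constraint 3 (Z != Y) on D(Z)={2,3,4,6} D(Y)={1,2,3,4,5,6}: no change
Constraint 4 (U + X = Z) on D(U)={1,2,3,4,5} D(X)={1,2,3,4,5,6} D(Z)={2,3,4,6}: X {1,2,3,4,5,6}->{1,2,3,4,5}
So after constraint 4: D(Z) = {2,3,4,6}

Answer: {2,3,4,6}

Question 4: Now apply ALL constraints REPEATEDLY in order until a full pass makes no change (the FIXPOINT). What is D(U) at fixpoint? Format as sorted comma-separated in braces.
Answer: {1,2,3,4,5}

Derivation:
pass 0 (initial): D(U)={1,2,3,4,5,6}
pass 1: U {1,2,3,4,5,6}->{1,2,3,4,5}; X {1,2,3,4,5,6}->{1,2,3,4,5}; Z {1,2,3,4,6}->{2,3,4,6}
pass 2: no change
Fixpoint after 2 passes: D(U) = {1,2,3,4,5}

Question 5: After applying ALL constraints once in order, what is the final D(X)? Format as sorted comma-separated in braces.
Constraint 1 (U < Z) on D(U)={1,2,3,4,5,6} D(Z)={1,2,3,4,6}: U {1,2,3,4,5,6}->{1,2,3,4,5}; Z {1,2,3,4,6}->{2,3,4,6}
Constraint 2 (U != Z) on D(U)={1,2,3,4,5} D(Z)={2,3,4,6}: no change
Constraint 3 (Z != Y) on D(Z)={2,3,4,6} D(Y)={1,2,3,4,5,6}: no change
Constraint 4 (U + X = Z) on D(U)={1,2,3,4,5} D(X)={1,2,3,4,5,6} D(Z)={2,3,4,6}: X {1,2,3,4,5,6}->{1,2,3,4,5}
So after all 4 constraints: D(X) = {1,2,3,4,5}

Answer: {1,2,3,4,5}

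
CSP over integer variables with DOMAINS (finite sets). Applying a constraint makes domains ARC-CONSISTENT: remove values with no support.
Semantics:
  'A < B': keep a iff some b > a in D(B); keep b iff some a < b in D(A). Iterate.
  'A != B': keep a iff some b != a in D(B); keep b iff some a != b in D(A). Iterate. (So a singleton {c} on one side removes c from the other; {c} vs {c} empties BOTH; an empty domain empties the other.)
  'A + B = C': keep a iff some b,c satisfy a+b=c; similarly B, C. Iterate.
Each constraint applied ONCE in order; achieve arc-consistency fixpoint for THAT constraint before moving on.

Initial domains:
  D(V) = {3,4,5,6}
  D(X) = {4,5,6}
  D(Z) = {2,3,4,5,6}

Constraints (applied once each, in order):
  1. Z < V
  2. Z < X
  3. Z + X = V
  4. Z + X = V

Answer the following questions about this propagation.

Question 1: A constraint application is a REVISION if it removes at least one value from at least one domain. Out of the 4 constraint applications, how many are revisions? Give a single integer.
Answer: 2

Derivation:
Constraint 1 (Z < V) on D(Z)={2,3,4,5,6} D(V)={3,4,5,6}: Z {2,3,4,5,6}->{2,3,4,5} => REVISION
Constraint 2 (Z < X) on D(Z)={2,3,4,5} D(X)={4,5,6}: no change => not a revision
Constraint 3 (Z + X = V) on D(Z)={2,3,4,5} D(X)={4,5,6} D(V)={3,4,5,6}: Z {2,3,4,5}->{2}; X {4,5,6}->{4}; V {3,4,5,6}->{6} => REVISION
Constraint 4 (Z + X = V) on D(Z)={2} D(X)={4} D(V)={6}: no change => not a revision
Total revisions = 2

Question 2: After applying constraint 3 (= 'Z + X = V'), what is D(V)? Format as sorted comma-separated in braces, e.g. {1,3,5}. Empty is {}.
Answer: {6}

Derivation:
Constraint 1 (Z < V) on D(Z)={2,3,4,5,6} D(V)={3,4,5,6}: Z {2,3,4,5,6}->{2,3,4,5}
Constraint 2 (Z < X) on D(Z)={2,3,4,5} D(X)={4,5,6}: no change
Constraint 3 (Z + X = V) on D(Z)={2,3,4,5} D(X)={4,5,6} D(V)={3,4,5,6}: Z {2,3,4,5}->{2}; X {4,5,6}->{4}; V {3,4,5,6}->{6}
So after constraint 3: D(V) = {6}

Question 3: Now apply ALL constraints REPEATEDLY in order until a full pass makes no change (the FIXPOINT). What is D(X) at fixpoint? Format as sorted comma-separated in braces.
pass 0 (initial): D(X)={4,5,6}
pass 1: V {3,4,5,6}->{6}; X {4,5,6}->{4}; Z {2,3,4,5,6}->{2}
pass 2: no change
Fixpoint after 2 passes: D(X) = {4}

Answer: {4}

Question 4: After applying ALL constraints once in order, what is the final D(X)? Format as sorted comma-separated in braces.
Answer: {4}

Derivation:
Constraint 1 (Z < V) on D(Z)={2,3,4,5,6} D(V)={3,4,5,6}: Z {2,3,4,5,6}->{2,3,4,5}
Constraint 2 (Z < X) on D(Z)={2,3,4,5} D(X)={4,5,6}: no change
Constraint 3 (Z + X = V) on D(Z)={2,3,4,5} D(X)={4,5,6} D(V)={3,4,5,6}: Z {2,3,4,5}->{2}; X {4,5,6}->{4}; V {3,4,5,6}->{6}
Constraint 4 (Z + X = V) on D(Z)={2} D(X)={4} D(V)={6}: no change
So after all 4 constraints: D(X) = {4}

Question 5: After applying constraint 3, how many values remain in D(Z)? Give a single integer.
Constraint 1 (Z < V) on D(Z)={2,3,4,5,6} D(V)={3,4,5,6}: Z {2,3,4,5,6}->{2,3,4,5}
Constraint 2 (Z < X) on D(Z)={2,3,4,5} D(X)={4,5,6}: no change
Constraint 3 (Z + X = V) on D(Z)={2,3,4,5} D(X)={4,5,6} D(V)={3,4,5,6}: Z {2,3,4,5}->{2}; X {4,5,6}->{4}; V {3,4,5,6}->{6}
So after constraint 3: D(Z)={2}, size = 1

Answer: 1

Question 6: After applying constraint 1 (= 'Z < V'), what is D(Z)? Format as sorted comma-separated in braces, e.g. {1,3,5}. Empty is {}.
Answer: {2,3,4,5}

Derivation:
Constraint 1 (Z < V) on D(Z)={2,3,4,5,6} D(V)={3,4,5,6}: Z {2,3,4,5,6}->{2,3,4,5}
So after constraint 1: D(Z) = {2,3,4,5}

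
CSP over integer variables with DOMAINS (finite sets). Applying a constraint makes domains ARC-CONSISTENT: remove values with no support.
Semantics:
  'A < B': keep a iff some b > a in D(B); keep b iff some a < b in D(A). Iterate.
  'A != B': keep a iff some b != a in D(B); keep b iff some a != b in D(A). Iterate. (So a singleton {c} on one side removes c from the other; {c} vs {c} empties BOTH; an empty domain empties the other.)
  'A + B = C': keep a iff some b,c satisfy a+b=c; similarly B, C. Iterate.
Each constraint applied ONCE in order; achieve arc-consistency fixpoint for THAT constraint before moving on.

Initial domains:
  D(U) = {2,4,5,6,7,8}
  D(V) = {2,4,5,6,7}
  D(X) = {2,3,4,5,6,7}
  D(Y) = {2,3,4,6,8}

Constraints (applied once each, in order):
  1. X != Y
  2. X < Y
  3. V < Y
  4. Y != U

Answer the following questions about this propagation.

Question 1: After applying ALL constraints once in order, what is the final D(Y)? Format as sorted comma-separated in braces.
Answer: {3,4,6,8}

Derivation:
Constraint 1 (X != Y) on D(X)={2,3,4,5,6,7} D(Y)={2,3,4,6,8}: no change
Constraint 2 (X < Y) on D(X)={2,3,4,5,6,7} D(Y)={2,3,4,6,8}: Y {2,3,4,6,8}->{3,4,6,8}
Constraint 3 (V < Y) on D(V)={2,4,5,6,7} D(Y)={3,4,6,8}: no change
Constraint 4 (Y != U) on D(Y)={3,4,6,8} D(U)={2,4,5,6,7,8}: no change
So after all 4 constraints: D(Y) = {3,4,6,8}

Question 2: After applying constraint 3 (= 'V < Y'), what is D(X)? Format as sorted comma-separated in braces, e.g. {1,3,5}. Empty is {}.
Answer: {2,3,4,5,6,7}

Derivation:
Constraint 1 (X != Y) on D(X)={2,3,4,5,6,7} D(Y)={2,3,4,6,8}: no change
Constraint 2 (X < Y) on D(X)={2,3,4,5,6,7} D(Y)={2,3,4,6,8}: Y {2,3,4,6,8}->{3,4,6,8}
Constraint 3 (V < Y) on D(V)={2,4,5,6,7} D(Y)={3,4,6,8}: no change
So after constraint 3: D(X) = {2,3,4,5,6,7}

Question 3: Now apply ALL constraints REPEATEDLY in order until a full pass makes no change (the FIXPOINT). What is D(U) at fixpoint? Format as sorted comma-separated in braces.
pass 0 (initial): D(U)={2,4,5,6,7,8}
pass 1: Y {2,3,4,6,8}->{3,4,6,8}
pass 2: no change
Fixpoint after 2 passes: D(U) = {2,4,5,6,7,8}

Answer: {2,4,5,6,7,8}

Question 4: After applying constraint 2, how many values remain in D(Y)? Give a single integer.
Constraint 1 (X != Y) on D(X)={2,3,4,5,6,7} D(Y)={2,3,4,6,8}: no change
Constraint 2 (X < Y) on D(X)={2,3,4,5,6,7} D(Y)={2,3,4,6,8}: Y {2,3,4,6,8}->{3,4,6,8}
So after constraint 2: D(Y)={3,4,6,8}, size = 4

Answer: 4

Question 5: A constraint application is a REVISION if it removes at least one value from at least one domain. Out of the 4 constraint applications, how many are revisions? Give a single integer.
Constraint 1 (X != Y) on D(X)={2,3,4,5,6,7} D(Y)={2,3,4,6,8}: no change => not a revision
Constraint 2 (X < Y) on D(X)={2,3,4,5,6,7} D(Y)={2,3,4,6,8}: Y {2,3,4,6,8}->{3,4,6,8} => REVISION
Constraint 3 (V < Y) on D(V)={2,4,5,6,7} D(Y)={3,4,6,8}: no change => not a revision
Constraint 4 (Y != U) on D(Y)={3,4,6,8} D(U)={2,4,5,6,7,8}: no change => not a revision
Total revisions = 1

Answer: 1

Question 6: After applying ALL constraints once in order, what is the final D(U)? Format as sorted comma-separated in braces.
Constraint 1 (X != Y) on D(X)={2,3,4,5,6,7} D(Y)={2,3,4,6,8}: no change
Constraint 2 (X < Y) on D(X)={2,3,4,5,6,7} D(Y)={2,3,4,6,8}: Y {2,3,4,6,8}->{3,4,6,8}
Constraint 3 (V < Y) on D(V)={2,4,5,6,7} D(Y)={3,4,6,8}: no change
Constraint 4 (Y != U) on D(Y)={3,4,6,8} D(U)={2,4,5,6,7,8}: no change
So after all 4 constraints: D(U) = {2,4,5,6,7,8}

Answer: {2,4,5,6,7,8}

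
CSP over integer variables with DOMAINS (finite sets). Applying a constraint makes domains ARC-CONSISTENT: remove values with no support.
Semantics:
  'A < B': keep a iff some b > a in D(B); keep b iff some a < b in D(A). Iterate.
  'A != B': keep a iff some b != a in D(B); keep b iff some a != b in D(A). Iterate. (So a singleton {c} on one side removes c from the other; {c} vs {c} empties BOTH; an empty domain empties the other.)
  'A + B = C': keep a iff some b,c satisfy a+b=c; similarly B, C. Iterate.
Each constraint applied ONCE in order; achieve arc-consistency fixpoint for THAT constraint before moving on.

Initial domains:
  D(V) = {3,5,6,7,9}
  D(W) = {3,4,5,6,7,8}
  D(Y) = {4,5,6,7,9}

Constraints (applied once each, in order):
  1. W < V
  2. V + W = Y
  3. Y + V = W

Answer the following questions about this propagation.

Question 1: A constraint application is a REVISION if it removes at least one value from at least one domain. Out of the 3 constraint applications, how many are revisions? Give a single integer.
Answer: 3

Derivation:
Constraint 1 (W < V) on D(W)={3,4,5,6,7,8} D(V)={3,5,6,7,9}: V {3,5,6,7,9}->{5,6,7,9} => REVISION
Constraint 2 (V + W = Y) on D(V)={5,6,7,9} D(W)={3,4,5,6,7,8} D(Y)={4,5,6,7,9}: V {5,6,7,9}->{5,6}; W {3,4,5,6,7,8}->{3,4}; Y {4,5,6,7,9}->{9} => REVISION
Constraint 3 (Y + V = W) on D(Y)={9} D(V)={5,6} D(W)={3,4}: Y {9}->{}; V {5,6}->{}; W {3,4}->{} => REVISION
Total revisions = 3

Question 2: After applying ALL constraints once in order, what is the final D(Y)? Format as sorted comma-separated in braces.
Constraint 1 (W < V) on D(W)={3,4,5,6,7,8} D(V)={3,5,6,7,9}: V {3,5,6,7,9}->{5,6,7,9}
Constraint 2 (V + W = Y) on D(V)={5,6,7,9} D(W)={3,4,5,6,7,8} D(Y)={4,5,6,7,9}: V {5,6,7,9}->{5,6}; W {3,4,5,6,7,8}->{3,4}; Y {4,5,6,7,9}->{9}
Constraint 3 (Y + V = W) on D(Y)={9} D(V)={5,6} D(W)={3,4}: Y {9}->{}; V {5,6}->{}; W {3,4}->{}
So after all 3 constraints: D(Y) = {}

Answer: {}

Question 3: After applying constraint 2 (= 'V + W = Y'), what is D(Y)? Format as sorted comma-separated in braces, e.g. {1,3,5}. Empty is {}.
Constraint 1 (W < V) on D(W)={3,4,5,6,7,8} D(V)={3,5,6,7,9}: V {3,5,6,7,9}->{5,6,7,9}
Constraint 2 (V + W = Y) on D(V)={5,6,7,9} D(W)={3,4,5,6,7,8} D(Y)={4,5,6,7,9}: V {5,6,7,9}->{5,6}; W {3,4,5,6,7,8}->{3,4}; Y {4,5,6,7,9}->{9}
So after constraint 2: D(Y) = {9}

Answer: {9}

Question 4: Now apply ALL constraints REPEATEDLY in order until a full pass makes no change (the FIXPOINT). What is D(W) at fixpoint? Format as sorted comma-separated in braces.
pass 0 (initial): D(W)={3,4,5,6,7,8}
pass 1: V {3,5,6,7,9}->{}; W {3,4,5,6,7,8}->{}; Y {4,5,6,7,9}->{}
pass 2: no change
Fixpoint after 2 passes: D(W) = {}

Answer: {}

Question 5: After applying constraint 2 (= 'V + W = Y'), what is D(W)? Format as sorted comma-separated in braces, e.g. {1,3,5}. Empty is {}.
Answer: {3,4}

Derivation:
Constraint 1 (W < V) on D(W)={3,4,5,6,7,8} D(V)={3,5,6,7,9}: V {3,5,6,7,9}->{5,6,7,9}
Constraint 2 (V + W = Y) on D(V)={5,6,7,9} D(W)={3,4,5,6,7,8} D(Y)={4,5,6,7,9}: V {5,6,7,9}->{5,6}; W {3,4,5,6,7,8}->{3,4}; Y {4,5,6,7,9}->{9}
So after constraint 2: D(W) = {3,4}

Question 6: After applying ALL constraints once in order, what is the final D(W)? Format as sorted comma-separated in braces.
Answer: {}

Derivation:
Constraint 1 (W < V) on D(W)={3,4,5,6,7,8} D(V)={3,5,6,7,9}: V {3,5,6,7,9}->{5,6,7,9}
Constraint 2 (V + W = Y) on D(V)={5,6,7,9} D(W)={3,4,5,6,7,8} D(Y)={4,5,6,7,9}: V {5,6,7,9}->{5,6}; W {3,4,5,6,7,8}->{3,4}; Y {4,5,6,7,9}->{9}
Constraint 3 (Y + V = W) on D(Y)={9} D(V)={5,6} D(W)={3,4}: Y {9}->{}; V {5,6}->{}; W {3,4}->{}
So after all 3 constraints: D(W) = {}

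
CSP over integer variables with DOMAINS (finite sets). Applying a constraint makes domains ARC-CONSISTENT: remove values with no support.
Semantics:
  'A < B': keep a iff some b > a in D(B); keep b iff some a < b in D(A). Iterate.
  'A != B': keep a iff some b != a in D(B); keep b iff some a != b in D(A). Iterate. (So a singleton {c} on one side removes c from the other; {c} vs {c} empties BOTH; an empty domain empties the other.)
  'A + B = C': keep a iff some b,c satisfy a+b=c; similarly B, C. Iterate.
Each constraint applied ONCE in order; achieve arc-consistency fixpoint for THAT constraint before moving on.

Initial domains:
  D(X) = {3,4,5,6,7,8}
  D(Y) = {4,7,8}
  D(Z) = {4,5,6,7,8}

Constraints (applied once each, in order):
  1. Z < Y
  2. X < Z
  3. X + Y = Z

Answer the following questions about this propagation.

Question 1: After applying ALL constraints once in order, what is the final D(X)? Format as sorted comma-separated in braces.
Answer: {}

Derivation:
Constraint 1 (Z < Y) on D(Z)={4,5,6,7,8} D(Y)={4,7,8}: Z {4,5,6,7,8}->{4,5,6,7}; Y {4,7,8}->{7,8}
Constraint 2 (X < Z) on D(X)={3,4,5,6,7,8} D(Z)={4,5,6,7}: X {3,4,5,6,7,8}->{3,4,5,6}
Constraint 3 (X + Y = Z) on D(X)={3,4,5,6} D(Y)={7,8} D(Z)={4,5,6,7}: X {3,4,5,6}->{}; Y {7,8}->{}; Z {4,5,6,7}->{}
So after all 3 constraints: D(X) = {}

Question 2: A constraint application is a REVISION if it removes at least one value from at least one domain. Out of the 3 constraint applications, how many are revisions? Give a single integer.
Constraint 1 (Z < Y) on D(Z)={4,5,6,7,8} D(Y)={4,7,8}: Z {4,5,6,7,8}->{4,5,6,7}; Y {4,7,8}->{7,8} => REVISION
Constraint 2 (X < Z) on D(X)={3,4,5,6,7,8} D(Z)={4,5,6,7}: X {3,4,5,6,7,8}->{3,4,5,6} => REVISION
Constraint 3 (X + Y = Z) on D(X)={3,4,5,6} D(Y)={7,8} D(Z)={4,5,6,7}: X {3,4,5,6}->{}; Y {7,8}->{}; Z {4,5,6,7}->{} => REVISION
Total revisions = 3

Answer: 3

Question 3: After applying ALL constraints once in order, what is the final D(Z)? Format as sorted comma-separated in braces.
Constraint 1 (Z < Y) on D(Z)={4,5,6,7,8} D(Y)={4,7,8}: Z {4,5,6,7,8}->{4,5,6,7}; Y {4,7,8}->{7,8}
Constraint 2 (X < Z) on D(X)={3,4,5,6,7,8} D(Z)={4,5,6,7}: X {3,4,5,6,7,8}->{3,4,5,6}
Constraint 3 (X + Y = Z) on D(X)={3,4,5,6} D(Y)={7,8} D(Z)={4,5,6,7}: X {3,4,5,6}->{}; Y {7,8}->{}; Z {4,5,6,7}->{}
So after all 3 constraints: D(Z) = {}

Answer: {}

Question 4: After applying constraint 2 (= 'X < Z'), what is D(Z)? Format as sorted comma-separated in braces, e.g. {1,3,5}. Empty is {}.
Constraint 1 (Z < Y) on D(Z)={4,5,6,7,8} D(Y)={4,7,8}: Z {4,5,6,7,8}->{4,5,6,7}; Y {4,7,8}->{7,8}
Constraint 2 (X < Z) on D(X)={3,4,5,6,7,8} D(Z)={4,5,6,7}: X {3,4,5,6,7,8}->{3,4,5,6}
So after constraint 2: D(Z) = {4,5,6,7}

Answer: {4,5,6,7}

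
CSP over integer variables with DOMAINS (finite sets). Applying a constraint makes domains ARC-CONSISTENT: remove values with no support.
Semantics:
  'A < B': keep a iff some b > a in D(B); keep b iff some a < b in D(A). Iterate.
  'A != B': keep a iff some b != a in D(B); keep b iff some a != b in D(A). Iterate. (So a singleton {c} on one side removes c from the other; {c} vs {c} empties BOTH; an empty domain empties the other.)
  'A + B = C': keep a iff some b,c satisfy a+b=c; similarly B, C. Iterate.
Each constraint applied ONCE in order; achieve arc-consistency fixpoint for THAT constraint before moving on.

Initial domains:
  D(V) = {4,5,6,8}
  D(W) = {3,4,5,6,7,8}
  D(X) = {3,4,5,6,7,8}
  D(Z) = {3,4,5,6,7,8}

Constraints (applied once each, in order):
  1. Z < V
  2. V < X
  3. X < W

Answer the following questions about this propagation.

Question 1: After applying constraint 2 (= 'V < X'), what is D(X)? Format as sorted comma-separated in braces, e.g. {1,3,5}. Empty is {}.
Answer: {5,6,7,8}

Derivation:
Constraint 1 (Z < V) on D(Z)={3,4,5,6,7,8} D(V)={4,5,6,8}: Z {3,4,5,6,7,8}->{3,4,5,6,7}
Constraint 2 (V < X) on D(V)={4,5,6,8} D(X)={3,4,5,6,7,8}: V {4,5,6,8}->{4,5,6}; X {3,4,5,6,7,8}->{5,6,7,8}
So after constraint 2: D(X) = {5,6,7,8}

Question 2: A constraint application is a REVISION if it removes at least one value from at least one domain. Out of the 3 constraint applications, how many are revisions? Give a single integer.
Constraint 1 (Z < V) on D(Z)={3,4,5,6,7,8} D(V)={4,5,6,8}: Z {3,4,5,6,7,8}->{3,4,5,6,7} => REVISION
Constraint 2 (V < X) on D(V)={4,5,6,8} D(X)={3,4,5,6,7,8}: V {4,5,6,8}->{4,5,6}; X {3,4,5,6,7,8}->{5,6,7,8} => REVISION
Constraint 3 (X < W) on D(X)={5,6,7,8} D(W)={3,4,5,6,7,8}: X {5,6,7,8}->{5,6,7}; W {3,4,5,6,7,8}->{6,7,8} => REVISION
Total revisions = 3

Answer: 3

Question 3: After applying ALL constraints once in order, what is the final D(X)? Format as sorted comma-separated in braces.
Constraint 1 (Z < V) on D(Z)={3,4,5,6,7,8} D(V)={4,5,6,8}: Z {3,4,5,6,7,8}->{3,4,5,6,7}
Constraint 2 (V < X) on D(V)={4,5,6,8} D(X)={3,4,5,6,7,8}: V {4,5,6,8}->{4,5,6}; X {3,4,5,6,7,8}->{5,6,7,8}
Constraint 3 (X < W) on D(X)={5,6,7,8} D(W)={3,4,5,6,7,8}: X {5,6,7,8}->{5,6,7}; W {3,4,5,6,7,8}->{6,7,8}
So after all 3 constraints: D(X) = {5,6,7}

Answer: {5,6,7}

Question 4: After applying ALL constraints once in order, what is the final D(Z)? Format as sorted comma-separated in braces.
Answer: {3,4,5,6,7}

Derivation:
Constraint 1 (Z < V) on D(Z)={3,4,5,6,7,8} D(V)={4,5,6,8}: Z {3,4,5,6,7,8}->{3,4,5,6,7}
Constraint 2 (V < X) on D(V)={4,5,6,8} D(X)={3,4,5,6,7,8}: V {4,5,6,8}->{4,5,6}; X {3,4,5,6,7,8}->{5,6,7,8}
Constraint 3 (X < W) on D(X)={5,6,7,8} D(W)={3,4,5,6,7,8}: X {5,6,7,8}->{5,6,7}; W {3,4,5,6,7,8}->{6,7,8}
So after all 3 constraints: D(Z) = {3,4,5,6,7}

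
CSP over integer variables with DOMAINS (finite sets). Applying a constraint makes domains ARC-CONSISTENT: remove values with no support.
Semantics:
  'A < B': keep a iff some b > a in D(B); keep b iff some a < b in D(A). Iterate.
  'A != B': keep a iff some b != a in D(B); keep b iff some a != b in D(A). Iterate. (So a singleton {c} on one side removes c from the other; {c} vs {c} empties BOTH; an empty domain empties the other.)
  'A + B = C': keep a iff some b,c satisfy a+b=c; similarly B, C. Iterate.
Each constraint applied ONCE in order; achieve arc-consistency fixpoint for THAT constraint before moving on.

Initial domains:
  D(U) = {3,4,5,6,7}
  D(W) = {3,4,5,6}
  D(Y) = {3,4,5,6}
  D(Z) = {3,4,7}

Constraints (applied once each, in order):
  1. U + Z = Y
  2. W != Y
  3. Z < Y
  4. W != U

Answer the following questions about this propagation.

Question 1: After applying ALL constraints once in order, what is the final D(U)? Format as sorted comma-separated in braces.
Answer: {3}

Derivation:
Constraint 1 (U + Z = Y) on D(U)={3,4,5,6,7} D(Z)={3,4,7} D(Y)={3,4,5,6}: U {3,4,5,6,7}->{3}; Z {3,4,7}->{3}; Y {3,4,5,6}->{6}
Constraint 2 (W != Y) on D(W)={3,4,5,6} D(Y)={6}: W {3,4,5,6}->{3,4,5}
Constraint 3 (Z < Y) on D(Z)={3} D(Y)={6}: no change
Constraint 4 (W != U) on D(W)={3,4,5} D(U)={3}: W {3,4,5}->{4,5}
So after all 4 constraints: D(U) = {3}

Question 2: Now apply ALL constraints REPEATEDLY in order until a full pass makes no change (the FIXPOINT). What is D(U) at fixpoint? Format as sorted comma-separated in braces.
pass 0 (initial): D(U)={3,4,5,6,7}
pass 1: U {3,4,5,6,7}->{3}; W {3,4,5,6}->{4,5}; Y {3,4,5,6}->{6}; Z {3,4,7}->{3}
pass 2: no change
Fixpoint after 2 passes: D(U) = {3}

Answer: {3}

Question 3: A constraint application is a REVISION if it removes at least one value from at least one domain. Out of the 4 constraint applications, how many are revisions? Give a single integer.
Answer: 3

Derivation:
Constraint 1 (U + Z = Y) on D(U)={3,4,5,6,7} D(Z)={3,4,7} D(Y)={3,4,5,6}: U {3,4,5,6,7}->{3}; Z {3,4,7}->{3}; Y {3,4,5,6}->{6} => REVISION
Constraint 2 (W != Y) on D(W)={3,4,5,6} D(Y)={6}: W {3,4,5,6}->{3,4,5} => REVISION
Constraint 3 (Z < Y) on D(Z)={3} D(Y)={6}: no change => not a revision
Constraint 4 (W != U) on D(W)={3,4,5} D(U)={3}: W {3,4,5}->{4,5} => REVISION
Total revisions = 3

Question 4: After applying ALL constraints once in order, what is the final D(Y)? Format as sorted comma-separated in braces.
Answer: {6}

Derivation:
Constraint 1 (U + Z = Y) on D(U)={3,4,5,6,7} D(Z)={3,4,7} D(Y)={3,4,5,6}: U {3,4,5,6,7}->{3}; Z {3,4,7}->{3}; Y {3,4,5,6}->{6}
Constraint 2 (W != Y) on D(W)={3,4,5,6} D(Y)={6}: W {3,4,5,6}->{3,4,5}
Constraint 3 (Z < Y) on D(Z)={3} D(Y)={6}: no change
Constraint 4 (W != U) on D(W)={3,4,5} D(U)={3}: W {3,4,5}->{4,5}
So after all 4 constraints: D(Y) = {6}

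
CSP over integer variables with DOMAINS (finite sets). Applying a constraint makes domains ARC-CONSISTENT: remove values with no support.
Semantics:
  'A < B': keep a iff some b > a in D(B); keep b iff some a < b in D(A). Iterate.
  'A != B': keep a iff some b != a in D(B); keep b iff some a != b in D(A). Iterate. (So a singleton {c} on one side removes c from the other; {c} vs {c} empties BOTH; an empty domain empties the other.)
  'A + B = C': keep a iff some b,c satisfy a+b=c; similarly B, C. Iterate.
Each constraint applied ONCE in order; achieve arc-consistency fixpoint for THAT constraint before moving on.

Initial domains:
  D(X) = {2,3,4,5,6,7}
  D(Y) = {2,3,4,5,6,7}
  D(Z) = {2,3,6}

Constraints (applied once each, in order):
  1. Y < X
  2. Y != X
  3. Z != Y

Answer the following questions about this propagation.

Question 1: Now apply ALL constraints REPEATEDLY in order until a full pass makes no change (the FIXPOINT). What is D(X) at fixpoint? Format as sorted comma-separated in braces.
pass 0 (initial): D(X)={2,3,4,5,6,7}
pass 1: X {2,3,4,5,6,7}->{3,4,5,6,7}; Y {2,3,4,5,6,7}->{2,3,4,5,6}
pass 2: no change
Fixpoint after 2 passes: D(X) = {3,4,5,6,7}

Answer: {3,4,5,6,7}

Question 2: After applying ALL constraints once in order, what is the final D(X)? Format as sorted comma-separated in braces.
Answer: {3,4,5,6,7}

Derivation:
Constraint 1 (Y < X) on D(Y)={2,3,4,5,6,7} D(X)={2,3,4,5,6,7}: Y {2,3,4,5,6,7}->{2,3,4,5,6}; X {2,3,4,5,6,7}->{3,4,5,6,7}
Constraint 2 (Y != X) on D(Y)={2,3,4,5,6} D(X)={3,4,5,6,7}: no change
Constraint 3 (Z != Y) on D(Z)={2,3,6} D(Y)={2,3,4,5,6}: no change
So after all 3 constraints: D(X) = {3,4,5,6,7}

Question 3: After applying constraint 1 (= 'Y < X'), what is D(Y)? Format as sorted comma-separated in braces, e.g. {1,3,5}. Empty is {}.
Constraint 1 (Y < X) on D(Y)={2,3,4,5,6,7} D(X)={2,3,4,5,6,7}: Y {2,3,4,5,6,7}->{2,3,4,5,6}; X {2,3,4,5,6,7}->{3,4,5,6,7}
So after constraint 1: D(Y) = {2,3,4,5,6}

Answer: {2,3,4,5,6}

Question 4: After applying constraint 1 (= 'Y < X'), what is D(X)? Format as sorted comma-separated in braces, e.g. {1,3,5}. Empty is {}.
Constraint 1 (Y < X) on D(Y)={2,3,4,5,6,7} D(X)={2,3,4,5,6,7}: Y {2,3,4,5,6,7}->{2,3,4,5,6}; X {2,3,4,5,6,7}->{3,4,5,6,7}
So after constraint 1: D(X) = {3,4,5,6,7}

Answer: {3,4,5,6,7}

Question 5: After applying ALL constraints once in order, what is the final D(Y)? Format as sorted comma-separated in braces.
Constraint 1 (Y < X) on D(Y)={2,3,4,5,6,7} D(X)={2,3,4,5,6,7}: Y {2,3,4,5,6,7}->{2,3,4,5,6}; X {2,3,4,5,6,7}->{3,4,5,6,7}
Constraint 2 (Y != X) on D(Y)={2,3,4,5,6} D(X)={3,4,5,6,7}: no change
Constraint 3 (Z != Y) on D(Z)={2,3,6} D(Y)={2,3,4,5,6}: no change
So after all 3 constraints: D(Y) = {2,3,4,5,6}

Answer: {2,3,4,5,6}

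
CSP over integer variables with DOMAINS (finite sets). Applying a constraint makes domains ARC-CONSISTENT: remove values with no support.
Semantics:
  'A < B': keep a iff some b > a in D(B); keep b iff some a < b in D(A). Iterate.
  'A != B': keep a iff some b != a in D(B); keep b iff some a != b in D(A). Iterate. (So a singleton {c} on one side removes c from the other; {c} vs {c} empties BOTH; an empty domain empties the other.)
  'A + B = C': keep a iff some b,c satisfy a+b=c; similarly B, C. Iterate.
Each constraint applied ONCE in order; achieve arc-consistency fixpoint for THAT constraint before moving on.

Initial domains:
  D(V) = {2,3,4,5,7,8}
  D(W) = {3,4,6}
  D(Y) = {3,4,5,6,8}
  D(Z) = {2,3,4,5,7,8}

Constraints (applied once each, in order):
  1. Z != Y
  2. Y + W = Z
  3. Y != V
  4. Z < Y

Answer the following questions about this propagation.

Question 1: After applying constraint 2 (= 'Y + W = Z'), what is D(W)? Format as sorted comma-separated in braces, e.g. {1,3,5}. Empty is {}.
Answer: {3,4}

Derivation:
Constraint 1 (Z != Y) on D(Z)={2,3,4,5,7,8} D(Y)={3,4,5,6,8}: no change
Constraint 2 (Y + W = Z) on D(Y)={3,4,5,6,8} D(W)={3,4,6} D(Z)={2,3,4,5,7,8}: Y {3,4,5,6,8}->{3,4,5}; W {3,4,6}->{3,4}; Z {2,3,4,5,7,8}->{7,8}
So after constraint 2: D(W) = {3,4}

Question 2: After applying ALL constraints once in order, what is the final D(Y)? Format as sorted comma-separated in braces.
Constraint 1 (Z != Y) on D(Z)={2,3,4,5,7,8} D(Y)={3,4,5,6,8}: no change
Constraint 2 (Y + W = Z) on D(Y)={3,4,5,6,8} D(W)={3,4,6} D(Z)={2,3,4,5,7,8}: Y {3,4,5,6,8}->{3,4,5}; W {3,4,6}->{3,4}; Z {2,3,4,5,7,8}->{7,8}
Constraint 3 (Y != V) on D(Y)={3,4,5} D(V)={2,3,4,5,7,8}: no change
Constraint 4 (Z < Y) on D(Z)={7,8} D(Y)={3,4,5}: Z {7,8}->{}; Y {3,4,5}->{}
So after all 4 constraints: D(Y) = {}

Answer: {}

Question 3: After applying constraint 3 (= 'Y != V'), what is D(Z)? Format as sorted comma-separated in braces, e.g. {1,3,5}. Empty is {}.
Answer: {7,8}

Derivation:
Constraint 1 (Z != Y) on D(Z)={2,3,4,5,7,8} D(Y)={3,4,5,6,8}: no change
Constraint 2 (Y + W = Z) on D(Y)={3,4,5,6,8} D(W)={3,4,6} D(Z)={2,3,4,5,7,8}: Y {3,4,5,6,8}->{3,4,5}; W {3,4,6}->{3,4}; Z {2,3,4,5,7,8}->{7,8}
Constraint 3 (Y != V) on D(Y)={3,4,5} D(V)={2,3,4,5,7,8}: no change
So after constraint 3: D(Z) = {7,8}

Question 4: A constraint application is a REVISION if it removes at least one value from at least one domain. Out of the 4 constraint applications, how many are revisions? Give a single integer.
Constraint 1 (Z != Y) on D(Z)={2,3,4,5,7,8} D(Y)={3,4,5,6,8}: no change => not a revision
Constraint 2 (Y + W = Z) on D(Y)={3,4,5,6,8} D(W)={3,4,6} D(Z)={2,3,4,5,7,8}: Y {3,4,5,6,8}->{3,4,5}; W {3,4,6}->{3,4}; Z {2,3,4,5,7,8}->{7,8} => REVISION
Constraint 3 (Y != V) on D(Y)={3,4,5} D(V)={2,3,4,5,7,8}: no change => not a revision
Constraint 4 (Z < Y) on D(Z)={7,8} D(Y)={3,4,5}: Z {7,8}->{}; Y {3,4,5}->{} => REVISION
Total revisions = 2

Answer: 2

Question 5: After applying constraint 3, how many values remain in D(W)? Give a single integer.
Answer: 2

Derivation:
Constraint 1 (Z != Y) on D(Z)={2,3,4,5,7,8} D(Y)={3,4,5,6,8}: no change
Constraint 2 (Y + W = Z) on D(Y)={3,4,5,6,8} D(W)={3,4,6} D(Z)={2,3,4,5,7,8}: Y {3,4,5,6,8}->{3,4,5}; W {3,4,6}->{3,4}; Z {2,3,4,5,7,8}->{7,8}
Constraint 3 (Y != V) on D(Y)={3,4,5} D(V)={2,3,4,5,7,8}: no change
So after constraint 3: D(W)={3,4}, size = 2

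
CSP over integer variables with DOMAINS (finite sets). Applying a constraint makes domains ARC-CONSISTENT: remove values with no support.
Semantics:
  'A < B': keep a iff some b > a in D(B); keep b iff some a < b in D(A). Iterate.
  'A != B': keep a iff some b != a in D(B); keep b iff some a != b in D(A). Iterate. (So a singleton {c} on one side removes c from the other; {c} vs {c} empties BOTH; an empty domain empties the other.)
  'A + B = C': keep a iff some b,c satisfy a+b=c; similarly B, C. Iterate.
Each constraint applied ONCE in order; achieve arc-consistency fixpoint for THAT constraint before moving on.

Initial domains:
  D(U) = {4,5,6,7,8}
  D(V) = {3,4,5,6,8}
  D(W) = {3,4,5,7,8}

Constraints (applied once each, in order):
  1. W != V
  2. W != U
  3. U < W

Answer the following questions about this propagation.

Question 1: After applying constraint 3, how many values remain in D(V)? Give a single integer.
Constraint 1 (W != V) on D(W)={3,4,5,7,8} D(V)={3,4,5,6,8}: no change
Constraint 2 (W != U) on D(W)={3,4,5,7,8} D(U)={4,5,6,7,8}: no change
Constraint 3 (U < W) on D(U)={4,5,6,7,8} D(W)={3,4,5,7,8}: U {4,5,6,7,8}->{4,5,6,7}; W {3,4,5,7,8}->{5,7,8}
So after constraint 3: D(V)={3,4,5,6,8}, size = 5

Answer: 5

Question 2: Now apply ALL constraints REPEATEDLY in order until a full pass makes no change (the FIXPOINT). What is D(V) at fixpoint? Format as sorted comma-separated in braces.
Answer: {3,4,5,6,8}

Derivation:
pass 0 (initial): D(V)={3,4,5,6,8}
pass 1: U {4,5,6,7,8}->{4,5,6,7}; W {3,4,5,7,8}->{5,7,8}
pass 2: no change
Fixpoint after 2 passes: D(V) = {3,4,5,6,8}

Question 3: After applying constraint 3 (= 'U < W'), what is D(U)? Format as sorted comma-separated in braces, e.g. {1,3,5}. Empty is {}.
Answer: {4,5,6,7}

Derivation:
Constraint 1 (W != V) on D(W)={3,4,5,7,8} D(V)={3,4,5,6,8}: no change
Constraint 2 (W != U) on D(W)={3,4,5,7,8} D(U)={4,5,6,7,8}: no change
Constraint 3 (U < W) on D(U)={4,5,6,7,8} D(W)={3,4,5,7,8}: U {4,5,6,7,8}->{4,5,6,7}; W {3,4,5,7,8}->{5,7,8}
So after constraint 3: D(U) = {4,5,6,7}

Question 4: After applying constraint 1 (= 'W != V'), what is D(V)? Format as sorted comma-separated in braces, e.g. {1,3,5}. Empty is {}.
Constraint 1 (W != V) on D(W)={3,4,5,7,8} D(V)={3,4,5,6,8}: no change
So after constraint 1: D(V) = {3,4,5,6,8}

Answer: {3,4,5,6,8}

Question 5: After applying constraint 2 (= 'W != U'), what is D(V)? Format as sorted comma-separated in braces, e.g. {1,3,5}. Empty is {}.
Answer: {3,4,5,6,8}

Derivation:
Constraint 1 (W != V) on D(W)={3,4,5,7,8} D(V)={3,4,5,6,8}: no change
Constraint 2 (W != U) on D(W)={3,4,5,7,8} D(U)={4,5,6,7,8}: no change
So after constraint 2: D(V) = {3,4,5,6,8}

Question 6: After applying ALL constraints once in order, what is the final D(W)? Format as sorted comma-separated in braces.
Constraint 1 (W != V) on D(W)={3,4,5,7,8} D(V)={3,4,5,6,8}: no change
Constraint 2 (W != U) on D(W)={3,4,5,7,8} D(U)={4,5,6,7,8}: no change
Constraint 3 (U < W) on D(U)={4,5,6,7,8} D(W)={3,4,5,7,8}: U {4,5,6,7,8}->{4,5,6,7}; W {3,4,5,7,8}->{5,7,8}
So after all 3 constraints: D(W) = {5,7,8}

Answer: {5,7,8}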